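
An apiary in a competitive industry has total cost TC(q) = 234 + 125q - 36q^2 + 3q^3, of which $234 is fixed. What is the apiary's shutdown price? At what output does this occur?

Short-run supply begins at min AVC. From VC = 125q - 36q^2 + 3q^3, AVC = 125 - 36q + 3q^2.
At the minimum of AVC, MC = AVC. MC = 125 - 72q + 9q^2; setting MC = AVC gives 6q^2 - 36q = 0, so q = 6. min AVC = 17.
For P < $17 the firm produces nothing.

$17 per unit, at q = 6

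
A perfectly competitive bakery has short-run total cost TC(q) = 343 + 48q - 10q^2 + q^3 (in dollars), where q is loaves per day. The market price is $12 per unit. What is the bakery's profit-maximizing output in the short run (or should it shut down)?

Shut down

From TC, MC = TC'(q) = 48 - 20q + 3q^2 and AVC = VC/q = 48 - 10q + q^2.
AVC is minimized where dAVC/dq = -10 + 2q = 0, at q = 5; min AVC = 48 - 10·5 + 5^2 = $23.
P = $12 lies below min AVC = $23; no output level covers variable cost.
Best response: produce nothing and absorb the $343 fixed cost.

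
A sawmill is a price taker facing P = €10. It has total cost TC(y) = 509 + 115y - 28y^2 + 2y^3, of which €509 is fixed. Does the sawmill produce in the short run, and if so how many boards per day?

Strip out fixed cost: VC = 115y - 28y^2 + 2y^3. Then AVC = 115 - 28y + 2y^2 and MC = 115 - 56y + 6y^2.
AVC is minimized where dAVC/dy = -28 + 4y = 0, at y = 7; min AVC = 115 - 28·7 + 2·7^2 = €17.
With P < min AVC (€10 < €17), every unit sold adds to the loss.
The firm minimizes its loss by shutting down and losing only its fixed cost of €509.

Shut down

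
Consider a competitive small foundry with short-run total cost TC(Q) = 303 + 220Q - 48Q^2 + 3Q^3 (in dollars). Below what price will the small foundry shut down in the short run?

The shutdown price is the minimum of AVC. VC = 220Q - 48Q^2 + 3Q^3, so AVC = 220 - 48Q + 3Q^2.
dAVC/dQ = -48 + 6Q = 0 gives Q = 8. min AVC = 220 - 48·8 + 3·8^2 = 28.
The firm shuts down for any P below $28.

$28 per unit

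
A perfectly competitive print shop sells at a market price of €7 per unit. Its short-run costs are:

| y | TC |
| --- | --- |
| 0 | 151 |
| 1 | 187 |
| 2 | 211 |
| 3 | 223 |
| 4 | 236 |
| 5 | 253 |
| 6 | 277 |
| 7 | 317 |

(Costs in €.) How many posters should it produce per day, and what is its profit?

y = 0 (shut down); profit = -€151

Tabulate TR − TC: y=0: -151; y=1: -180; y=2: -197; y=3: -202; y=4: -208; y=5: -218; y=6: -235; y=7: -268.
Profit is highest at y = 0. Equivalently, the lowest AVC in the table is 102/5 ≈ €20.40 at y = 5, and P = €7 falls below it — price never covers variable cost, so the firm shuts down and loses only its fixed cost.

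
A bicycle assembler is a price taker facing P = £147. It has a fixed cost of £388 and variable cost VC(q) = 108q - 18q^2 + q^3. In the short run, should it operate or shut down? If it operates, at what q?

Produce at q = 13

Variable cost is VC = 108q - 18q^2 + q^3, so AVC = VC/q = 108 - 18q + q^2 and MC = dTC/dq = 108 - 36q + 3q^2.
The AVC parabola has its vertex at q = 18/2 = 9, where AVC = 108 - 18·9 + 9^2 = £27.
P = £147 exceeds min AVC = £27, so the firm stays open.
Set P = MC: 147 = 108 - 36q + 3q^2 → -39 - 36q + 3q^2 = 0. The roots are q = -1 and q = 13; the profit-maximizing output is on the rising part of MC, so q* = 13.
Check: AVC at q = 13 is £43 ≤ P, so revenue covers variable cost.
Profit = P·q − TC = 147·13 − 947 = £964.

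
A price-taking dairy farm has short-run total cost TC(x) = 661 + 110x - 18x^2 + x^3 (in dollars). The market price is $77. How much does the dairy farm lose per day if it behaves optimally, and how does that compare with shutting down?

AVC = 110 - 18x + x^2; min AVC = $29 at x = 9. Since P = $77 ≥ min AVC, the firm produces.
MC = 110 - 36x + 3x^2. Setting P = MC and taking the root on the rising branch gives x* = 11.
TR = 77·11 = 847. TC = 661 + 363 = 1024. Profit = 847 − 1024 = -$177.
By producing, the firm covers all variable cost plus $484 of fixed cost; shutting down would lose the full $661.

Profit = -$177 at x = 11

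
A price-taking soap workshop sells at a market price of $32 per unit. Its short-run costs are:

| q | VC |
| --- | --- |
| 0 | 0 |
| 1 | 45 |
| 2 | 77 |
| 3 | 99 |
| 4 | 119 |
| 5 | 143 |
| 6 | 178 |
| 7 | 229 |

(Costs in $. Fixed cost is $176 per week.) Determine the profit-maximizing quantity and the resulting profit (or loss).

q = 5; profit = -$159

Tabulate TR − TC: q=0: -176; q=1: -189; q=2: -189; q=3: -179; q=4: -167; q=5: -159; q=6: -162; q=7: -181.
Profit is maximized at q = 5. AVC there is 143/5 = $28.60 ≤ P, so producing beats shutting down (which would give -$176).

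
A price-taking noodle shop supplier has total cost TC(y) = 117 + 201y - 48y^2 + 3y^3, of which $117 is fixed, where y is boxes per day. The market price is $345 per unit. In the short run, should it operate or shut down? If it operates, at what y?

Strip out fixed cost: VC = 201y - 48y^2 + 3y^3. Then AVC = 201 - 48y + 3y^2 and MC = 201 - 96y + 9y^2.
AVC hits its minimum where MC = AVC, at y = 8, giving min AVC = 201 - 48·8 + 3·8^2 = $9.
P = $345 exceeds min AVC = $9, so the firm stays open.
P = MC gives -144 - 96y + 9y^2 = 0, with roots -4/3 and 12. Take the larger (rising MC): y* = 12.
Check: AVC at y = 12 is $57 ≤ P, so revenue covers variable cost.
Profit = P·y − TC = 345·12 − 801 = $3339.

Produce at y = 12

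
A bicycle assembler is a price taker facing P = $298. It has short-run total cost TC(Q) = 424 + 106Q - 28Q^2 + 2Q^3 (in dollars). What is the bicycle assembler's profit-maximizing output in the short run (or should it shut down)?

Strip out fixed cost: VC = 106Q - 28Q^2 + 2Q^3. Then AVC = 106 - 28Q + 2Q^2 and MC = 106 - 56Q + 6Q^2.
The AVC parabola has its vertex at Q = 28/4 = 7, where AVC = 106 - 28·7 + 2·7^2 = $8.
Because $298 ≥ $8, revenue can cover variable cost; the firm operates.
P = MC gives -192 - 56Q + 6Q^2 = 0, with roots -8/3 and 12. Take the larger (rising MC): Q* = 12.
Check: AVC at Q = 12 is $58 ≤ P, so revenue covers variable cost.
Profit = P·Q − TC = 298·12 − 1120 = $2456.

Produce at Q = 12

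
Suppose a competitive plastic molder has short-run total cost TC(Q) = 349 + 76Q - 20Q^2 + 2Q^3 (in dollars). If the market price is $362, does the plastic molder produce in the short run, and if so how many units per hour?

Produce at Q = 11

From TC, MC = TC'(Q) = 76 - 40Q + 6Q^2 and AVC = VC/Q = 76 - 20Q + 2Q^2.
AVC hits its minimum where MC = AVC, at Q = 5, giving min AVC = 76 - 20·5 + 2·5^2 = $26.
Since P = $362 ≥ min AVC = $26, price covers variable cost and the firm should produce.
Set P = MC: 362 = 76 - 40Q + 6Q^2 → -286 - 40Q + 6Q^2 = 0. The roots are Q = -13/3 and Q = 11; the profit-maximizing output is on the rising part of MC, so Q* = 11.
Check: AVC at Q = 11 is $98 ≤ P, so revenue covers variable cost.
Profit = P·Q − TC = 362·11 − 1427 = $2555.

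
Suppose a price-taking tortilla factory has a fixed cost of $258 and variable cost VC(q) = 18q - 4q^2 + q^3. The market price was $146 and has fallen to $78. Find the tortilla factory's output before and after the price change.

Output falls from 8 to 6

MC = 18 - 8q + 3q^2; the shutdown threshold is min AVC = $14 (at q = 2).
At P = $146 ≥ min AVC, set P = MC on the rising branch: q = 8.
At P = $78 ≥ min AVC, set P = MC: q = 6. The firm stays open but cuts output.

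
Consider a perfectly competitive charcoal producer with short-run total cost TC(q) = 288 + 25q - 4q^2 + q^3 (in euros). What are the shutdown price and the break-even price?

Shutdown price = min AVC. AVC = 25 - 4q + q^2, with vertex at q = 2 and minimum €21.
ATC = 288/q + 25 - 4q + q^2. Setting dATC/dq = −288/q^2 − 4 + 2q = 0 gives q = 6 (since 2·6^3 − 4·6^2 = 288).
min ATC = 288/6 + 25 − 4·6 + 6^2 = €85. That is the break-even price.
For €21 ≤ P < €85 the firm produces at a loss; below €21 it shuts down.

Shutdown price = €21; break-even price = €85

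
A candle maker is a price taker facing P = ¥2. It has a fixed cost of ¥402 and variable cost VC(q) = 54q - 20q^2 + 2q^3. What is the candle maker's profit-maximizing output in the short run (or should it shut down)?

Shut down

From TC, MC = TC'(q) = 54 - 40q + 6q^2 and AVC = VC/q = 54 - 20q + 2q^2.
AVC is minimized where dAVC/dq = -20 + 4q = 0, at q = 5; min AVC = 54 - 20·5 + 2·5^2 = ¥4.
P = ¥2 lies below min AVC = ¥4; no output level covers variable cost.
The firm minimizes its loss by shutting down and losing only its fixed cost of ¥402.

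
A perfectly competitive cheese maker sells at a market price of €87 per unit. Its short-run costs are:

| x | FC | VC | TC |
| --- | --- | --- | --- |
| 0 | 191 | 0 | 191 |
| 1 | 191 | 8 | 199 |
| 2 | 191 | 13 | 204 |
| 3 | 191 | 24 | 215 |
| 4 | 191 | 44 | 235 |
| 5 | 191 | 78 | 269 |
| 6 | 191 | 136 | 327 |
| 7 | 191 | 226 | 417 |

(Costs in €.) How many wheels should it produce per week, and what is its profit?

Compute π = P·x − TC at each output: x=0: -191; x=1: -112; x=2: -30; x=3: 46; x=4: 113; x=5: 166; x=6: 195; x=7: 192.
Profit is maximized at x = 6. AVC there is 136/6 = €22.67 ≤ P, so producing beats shutting down (which would give -€191).

x = 6; profit = €195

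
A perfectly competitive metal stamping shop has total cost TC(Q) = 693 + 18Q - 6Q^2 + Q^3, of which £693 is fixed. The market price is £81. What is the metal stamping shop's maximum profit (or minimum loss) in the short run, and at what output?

AVC = 18 - 6Q + Q^2; min AVC = £9 at Q = 3. Since P = £81 ≥ min AVC, the firm produces.
With MC = 18 - 12Q + 3Q^2, P = MC on the upward-sloping part at Q* = 7.
TR = 81·7 = 567. TC = 693 + 175 = 868. Profit = 567 − 868 = -£301.
That loss of £301 beats the £693 the firm would lose by shutting down; producing recovers £392 of fixed cost.

Profit = -£301 at Q = 7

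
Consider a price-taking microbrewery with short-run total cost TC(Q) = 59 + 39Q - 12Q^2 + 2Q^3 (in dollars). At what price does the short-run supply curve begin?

The shutdown price is the minimum of AVC. VC = 39Q - 12Q^2 + 2Q^3, so AVC = 39 - 12Q + 2Q^2.
dAVC/dQ = -12 + 4Q = 0 gives Q = 3. min AVC = 39 - 12·3 + 2·3^2 = 21.
So the shutdown price is $21.

$21 per unit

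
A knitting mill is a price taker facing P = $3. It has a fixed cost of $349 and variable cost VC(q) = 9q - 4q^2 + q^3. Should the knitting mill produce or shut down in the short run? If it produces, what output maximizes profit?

Shut down

Strip out fixed cost: VC = 9q - 4q^2 + q^3. Then AVC = 9 - 4q + q^2 and MC = 9 - 8q + 3q^2.
AVC hits its minimum where MC = AVC, at q = 2, giving min AVC = 9 - 4·2 + 2^2 = $5.
With P < min AVC ($3 < $5), every unit sold adds to the loss.
Shutting down limits the loss to fixed cost, $349.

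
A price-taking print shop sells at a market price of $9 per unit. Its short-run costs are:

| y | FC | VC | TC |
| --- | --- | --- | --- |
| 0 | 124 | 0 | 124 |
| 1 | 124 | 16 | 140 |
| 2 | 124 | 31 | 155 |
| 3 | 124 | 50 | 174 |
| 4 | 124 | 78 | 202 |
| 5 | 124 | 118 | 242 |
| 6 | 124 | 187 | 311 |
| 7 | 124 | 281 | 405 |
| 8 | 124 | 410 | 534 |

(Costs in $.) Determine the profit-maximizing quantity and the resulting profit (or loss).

y = 0 (shut down); profit = -$124

Profit at each row (π = 9y − TC): y=0: -124; y=1: -131; y=2: -137; y=3: -147; y=4: -166; y=5: -197; y=6: -257; y=7: -342; y=8: -462.
Profit is highest at y = 0. Equivalently, the lowest AVC in the table is 31/2 ≈ $15.50 at y = 2, and P = $9 falls below it — price never covers variable cost, so the firm shuts down and loses only its fixed cost.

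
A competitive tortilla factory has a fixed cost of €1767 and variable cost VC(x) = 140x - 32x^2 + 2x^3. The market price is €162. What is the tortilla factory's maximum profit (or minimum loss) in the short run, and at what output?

AVC = 140 - 32x + 2x^2 has its minimum €12 at x = 8; price €162 clears that bar, so the firm operates.
MC = 140 - 64x + 6x^2. Setting P = MC and taking the root on the rising branch gives x* = 11.
TR = 162·11 = 1782. TC = 1767 + 330 = 2097. Profit = 1782 − 2097 = -€315.
Shutting down would mean losing the fixed cost of €1767, so operating at a loss of €315 is better by €1452.

Profit = -€315 at x = 11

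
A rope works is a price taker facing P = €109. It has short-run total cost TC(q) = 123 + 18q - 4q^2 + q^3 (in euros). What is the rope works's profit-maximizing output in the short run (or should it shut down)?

From TC, MC = TC'(q) = 18 - 8q + 3q^2 and AVC = VC/q = 18 - 4q + q^2.
AVC is minimized where dAVC/dq = -4 + 2q = 0, at q = 2; min AVC = 18 - 4·2 + 2^2 = €14.
Because €109 ≥ €14, revenue can cover variable cost; the firm operates.
P = MC gives -91 - 8q + 3q^2 = 0, with roots -13/3 and 7. Take the larger (rising MC): q* = 7.
Check: AVC at q = 7 is €39 ≤ P, so revenue covers variable cost.
Profit = P·q − TC = 109·7 − 396 = €367.

Produce at q = 7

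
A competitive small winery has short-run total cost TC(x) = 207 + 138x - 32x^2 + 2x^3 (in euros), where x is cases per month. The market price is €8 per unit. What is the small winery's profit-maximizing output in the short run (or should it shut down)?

Shut down

Variable cost is VC = 138x - 32x^2 + 2x^3, so AVC = VC/x = 138 - 32x + 2x^2 and MC = dTC/dx = 138 - 64x + 6x^2.
AVC is minimized where dAVC/dx = -32 + 4x = 0, at x = 8; min AVC = 138 - 32·8 + 2·8^2 = €10.
With P < min AVC (€8 < €10), every unit sold adds to the loss.
Best response: produce nothing and absorb the €207 fixed cost.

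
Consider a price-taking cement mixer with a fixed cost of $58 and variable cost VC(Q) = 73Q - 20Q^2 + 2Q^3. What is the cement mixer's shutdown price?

$23 per unit

The firm shuts down when price falls below the minimum of average variable cost. AVC = VC/Q = 73 - 20Q + 2Q^2.
At the minimum of AVC, MC = AVC. MC = 73 - 40Q + 6Q^2; setting MC = AVC gives 4Q^2 - 20Q = 0, so Q = 5. min AVC = 23.
So the shutdown price is $23.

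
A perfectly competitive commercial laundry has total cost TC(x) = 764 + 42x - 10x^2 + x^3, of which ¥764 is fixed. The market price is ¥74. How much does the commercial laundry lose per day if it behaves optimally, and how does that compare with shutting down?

Profit = -¥380 at x = 8

AVC = 42 - 10x + x^2; min AVC = ¥17 at x = 5. Since P = ¥74 ≥ min AVC, the firm produces.
With MC = 42 - 20x + 3x^2, P = MC on the upward-sloping part at x* = 8.
TR = 74·8 = 592. TC = 764 + 208 = 972. Profit = 592 − 972 = -¥380.
Shutting down would mean losing the fixed cost of ¥764, so operating at a loss of ¥380 is better by ¥384.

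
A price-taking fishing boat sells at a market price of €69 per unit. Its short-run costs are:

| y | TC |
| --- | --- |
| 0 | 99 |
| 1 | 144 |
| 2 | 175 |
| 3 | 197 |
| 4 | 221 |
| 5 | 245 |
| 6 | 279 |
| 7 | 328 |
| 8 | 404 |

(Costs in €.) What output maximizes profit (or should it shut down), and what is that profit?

y = 7; profit = €155

Profit at each row (π = 69y − TC): y=0: -99; y=1: -75; y=2: -37; y=3: 10; y=4: 55; y=5: 100; y=6: 135; y=7: 155; y=8: 148.
Profit is maximized at y = 7. AVC there is 229/7 = €32.71 ≤ P, so producing beats shutting down (which would give -€99).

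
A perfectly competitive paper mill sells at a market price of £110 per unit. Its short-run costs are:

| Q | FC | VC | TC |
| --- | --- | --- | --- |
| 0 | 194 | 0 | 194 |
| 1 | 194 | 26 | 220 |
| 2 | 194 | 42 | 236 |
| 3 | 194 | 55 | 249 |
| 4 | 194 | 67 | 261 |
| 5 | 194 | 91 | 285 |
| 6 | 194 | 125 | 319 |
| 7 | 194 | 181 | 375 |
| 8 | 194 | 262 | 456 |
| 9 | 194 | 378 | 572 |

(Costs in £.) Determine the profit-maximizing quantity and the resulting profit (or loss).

Q = 8; profit = £424

Profit at each row (π = 110Q − TC): Q=0: -194; Q=1: -110; Q=2: -16; Q=3: 81; Q=4: 179; Q=5: 265; Q=6: 341; Q=7: 395; Q=8: 424; Q=9: 418.
Profit is maximized at Q = 8. AVC there is 262/8 = £32.75 ≤ P, so producing beats shutting down (which would give -£194).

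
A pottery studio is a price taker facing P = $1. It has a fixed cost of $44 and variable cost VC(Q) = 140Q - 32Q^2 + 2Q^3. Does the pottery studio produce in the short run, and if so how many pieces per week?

Variable cost is VC = 140Q - 32Q^2 + 2Q^3, so AVC = VC/Q = 140 - 32Q + 2Q^2 and MC = dTC/dQ = 140 - 64Q + 6Q^2.
AVC hits its minimum where MC = AVC, at Q = 8, giving min AVC = 140 - 32·8 + 2·8^2 = $12.
Since P = $1 < min AVC = $12, price fails to cover variable cost at any output.
The firm minimizes its loss by shutting down and losing only its fixed cost of $44.

Shut down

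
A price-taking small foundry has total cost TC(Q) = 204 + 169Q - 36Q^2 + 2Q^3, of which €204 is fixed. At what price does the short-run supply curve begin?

€7 per unit

The firm shuts down when price falls below the minimum of average variable cost. AVC = VC/Q = 169 - 36Q + 2Q^2.
At the minimum of AVC, MC = AVC. MC = 169 - 72Q + 6Q^2; setting MC = AVC gives 4Q^2 - 36Q = 0, so Q = 9. min AVC = 7.
For P < €7 the firm produces nothing.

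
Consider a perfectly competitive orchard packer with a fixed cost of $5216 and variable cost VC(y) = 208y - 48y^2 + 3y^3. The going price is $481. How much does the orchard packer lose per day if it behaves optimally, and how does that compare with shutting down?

Profit = -$146 at y = 13

AVC = 208 - 48y + 3y^2 has its minimum $16 at y = 8; price $481 clears that bar, so the firm operates.
MC = 208 - 96y + 9y^2. Setting P = MC and taking the root on the rising branch gives y* = 13.
TR = 481·13 = 6253. TC = 5216 + 1183 = 6399. Profit = 6253 − 6399 = -$146.
That loss of $146 beats the $5216 the firm would lose by shutting down; producing recovers $5070 of fixed cost.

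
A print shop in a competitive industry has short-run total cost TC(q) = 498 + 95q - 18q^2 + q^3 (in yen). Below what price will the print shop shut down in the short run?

¥14 per unit

The firm shuts down when price falls below the minimum of average variable cost. AVC = VC/q = 95 - 18q + q^2.
At the minimum of AVC, MC = AVC. MC = 95 - 36q + 3q^2; setting MC = AVC gives 2q^2 - 18q = 0, so q = 9. min AVC = 14.
The firm shuts down for any P below ¥14.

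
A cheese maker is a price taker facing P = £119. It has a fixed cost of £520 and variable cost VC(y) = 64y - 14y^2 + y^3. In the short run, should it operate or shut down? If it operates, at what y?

Variable cost is VC = 64y - 14y^2 + y^3, so AVC = VC/y = 64 - 14y + y^2 and MC = dTC/dy = 64 - 28y + 3y^2.
AVC hits its minimum where MC = AVC, at y = 7, giving min AVC = 64 - 14·7 + 7^2 = £15.
Since P = £119 ≥ min AVC = £15, price covers variable cost and the firm should produce.
P = MC gives -55 - 28y + 3y^2 = 0, with roots -5/3 and 11. Take the larger (rising MC): y* = 11.
Check: AVC at y = 11 is £31 ≤ P, so revenue covers variable cost.
Profit = P·y − TC = 119·11 − 861 = £448.

Produce at y = 11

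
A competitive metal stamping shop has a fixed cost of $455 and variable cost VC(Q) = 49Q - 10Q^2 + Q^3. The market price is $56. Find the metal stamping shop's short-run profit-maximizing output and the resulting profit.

Profit = -$259 at Q = 7

AVC = 49 - 10Q + Q^2; min AVC = $24 at Q = 5. Since P = $56 ≥ min AVC, the firm produces.
With MC = 49 - 20Q + 3Q^2, P = MC on the upward-sloping part at Q* = 7.
TR = 56·7 = 392. TC = 455 + 196 = 651. Profit = 392 − 651 = -$259.
By producing, the firm covers all variable cost plus $196 of fixed cost; shutting down would lose the full $455.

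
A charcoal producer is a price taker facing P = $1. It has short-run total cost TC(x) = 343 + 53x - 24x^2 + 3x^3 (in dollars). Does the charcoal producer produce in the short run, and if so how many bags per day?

Strip out fixed cost: VC = 53x - 24x^2 + 3x^3. Then AVC = 53 - 24x + 3x^2 and MC = 53 - 48x + 9x^2.
AVC hits its minimum where MC = AVC, at x = 4, giving min AVC = 53 - 24·4 + 3·4^2 = $5.
P = $1 lies below min AVC = $5; no output level covers variable cost.
Shutting down limits the loss to fixed cost, $343.

Shut down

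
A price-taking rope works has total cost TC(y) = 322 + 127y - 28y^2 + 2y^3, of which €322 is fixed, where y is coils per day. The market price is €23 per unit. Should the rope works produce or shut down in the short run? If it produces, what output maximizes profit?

Strip out fixed cost: VC = 127y - 28y^2 + 2y^3. Then AVC = 127 - 28y + 2y^2 and MC = 127 - 56y + 6y^2.
The AVC parabola has its vertex at y = 28/4 = 7, where AVC = 127 - 28·7 + 2·7^2 = €29.
With P < min AVC (€23 < €29), every unit sold adds to the loss.
The firm minimizes its loss by shutting down and losing only its fixed cost of €322.

Shut down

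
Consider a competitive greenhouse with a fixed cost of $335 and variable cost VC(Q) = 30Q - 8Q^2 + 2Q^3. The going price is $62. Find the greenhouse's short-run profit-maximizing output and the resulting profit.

Profit = -$207 at Q = 4

AVC = 30 - 8Q + 2Q^2 has its minimum $22 at Q = 2; price $62 clears that bar, so the firm operates.
MC = 30 - 16Q + 6Q^2. Setting P = MC and taking the root on the rising branch gives Q* = 4.
TR = 62·4 = 248. TC = 335 + 120 = 455. Profit = 248 − 455 = -$207.
By producing, the firm covers all variable cost plus $128 of fixed cost; shutting down would lose the full $335.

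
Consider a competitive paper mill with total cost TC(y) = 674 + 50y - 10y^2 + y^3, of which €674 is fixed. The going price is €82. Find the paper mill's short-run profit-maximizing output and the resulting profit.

Profit = -€290 at y = 8

AVC = 50 - 10y + y^2; min AVC = €25 at y = 5. Since P = €82 ≥ min AVC, the firm produces.
MC = 50 - 20y + 3y^2. Setting P = MC and taking the root on the rising branch gives y* = 8.
TR = 82·8 = 656. TC = 674 + 272 = 946. Profit = 656 − 946 = -€290.
That loss of €290 beats the €674 the firm would lose by shutting down; producing recovers €384 of fixed cost.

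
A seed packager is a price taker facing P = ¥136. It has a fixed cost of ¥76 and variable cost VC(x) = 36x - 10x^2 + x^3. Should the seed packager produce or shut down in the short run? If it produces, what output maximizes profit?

Produce at x = 10

Strip out fixed cost: VC = 36x - 10x^2 + x^3. Then AVC = 36 - 10x + x^2 and MC = 36 - 20x + 3x^2.
AVC hits its minimum where MC = AVC, at x = 5, giving min AVC = 36 - 10·5 + 5^2 = ¥11.
Since P = ¥136 ≥ min AVC = ¥11, price covers variable cost and the firm should produce.
P = MC gives -100 - 20x + 3x^2 = 0, with roots -10/3 and 10. Take the larger (rising MC): x* = 10.
Check: AVC at x = 10 is ¥36 ≤ P, so revenue covers variable cost.
Profit = P·x − TC = 136·10 − 436 = ¥924.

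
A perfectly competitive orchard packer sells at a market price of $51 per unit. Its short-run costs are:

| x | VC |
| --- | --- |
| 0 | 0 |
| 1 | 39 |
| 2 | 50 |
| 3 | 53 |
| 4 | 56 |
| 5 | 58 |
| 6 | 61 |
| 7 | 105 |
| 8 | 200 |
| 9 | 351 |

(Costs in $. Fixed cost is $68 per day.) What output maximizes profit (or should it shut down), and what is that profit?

Compute π = P·x − TC at each output: x=0: -68; x=1: -56; x=2: -16; x=3: 32; x=4: 80; x=5: 129; x=6: 177; x=7: 184; x=8: 140; x=9: 40.
Profit is maximized at x = 7. AVC there is 105/7 = $15 ≤ P, so producing beats shutting down (which would give -$68).

x = 7; profit = $184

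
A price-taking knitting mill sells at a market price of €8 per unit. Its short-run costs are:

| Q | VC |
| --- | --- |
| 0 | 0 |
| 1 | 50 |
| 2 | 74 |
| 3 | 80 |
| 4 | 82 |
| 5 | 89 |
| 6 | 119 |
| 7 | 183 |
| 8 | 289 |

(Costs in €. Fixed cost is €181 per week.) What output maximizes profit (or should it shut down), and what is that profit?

Q = 0 (shut down); profit = -€181

Compute π = P·Q − TC at each output: Q=0: -181; Q=1: -223; Q=2: -239; Q=3: -237; Q=4: -231; Q=5: -230; Q=6: -252; Q=7: -308; Q=8: -406.
Profit is highest at Q = 0. Equivalently, the lowest AVC in the table is 89/5 ≈ €17.80 at Q = 5, and P = €8 falls below it — price never covers variable cost, so the firm shuts down and loses only its fixed cost.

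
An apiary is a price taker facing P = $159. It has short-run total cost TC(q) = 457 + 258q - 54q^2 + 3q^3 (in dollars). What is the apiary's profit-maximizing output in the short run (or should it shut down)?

From TC, MC = TC'(q) = 258 - 108q + 9q^2 and AVC = VC/q = 258 - 54q + 3q^2.
AVC hits its minimum where MC = AVC, at q = 9, giving min AVC = 258 - 54·9 + 3·9^2 = $15.
P = $159 exceeds min AVC = $15, so the firm stays open.
P = MC gives 99 - 108q + 9q^2 = 0, with roots 1 and 11. Take the larger (rising MC): q* = 11.
Check: AVC at q = 11 is $27 ≤ P, so revenue covers variable cost.
Profit = P·q − TC = 159·11 − 754 = $995.

Produce at q = 11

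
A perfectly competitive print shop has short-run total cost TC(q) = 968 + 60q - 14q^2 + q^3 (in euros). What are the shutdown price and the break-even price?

Shutdown price = €11; break-even price = €115

AVC = 60 - 14q + q^2; minimized at q = 7, giving min AVC = €11. That is the shutdown price.
ATC = 968/q + 60 - 14q + q^2. Setting dATC/dq = −968/q^2 − 14 + 2q = 0 gives q = 11 (since 2·11^3 − 14·11^2 = 968).
min ATC = 968/11 + 60 − 14·11 + 11^2 = €115. That is the break-even price.
For €11 ≤ P < €115 the firm produces at a loss; below €11 it shuts down.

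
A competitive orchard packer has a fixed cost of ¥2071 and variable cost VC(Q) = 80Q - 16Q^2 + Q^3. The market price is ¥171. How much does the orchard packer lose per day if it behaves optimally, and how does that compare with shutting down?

Profit = -¥381 at Q = 13

AVC = 80 - 16Q + Q^2 has its minimum ¥16 at Q = 8; price ¥171 clears that bar, so the firm operates.
With MC = 80 - 32Q + 3Q^2, P = MC on the upward-sloping part at Q* = 13.
TR = 171·13 = 2223. TC = 2071 + 533 = 2604. Profit = 2223 − 2604 = -¥381.
That loss of ¥381 beats the ¥2071 the firm would lose by shutting down; producing recovers ¥1690 of fixed cost.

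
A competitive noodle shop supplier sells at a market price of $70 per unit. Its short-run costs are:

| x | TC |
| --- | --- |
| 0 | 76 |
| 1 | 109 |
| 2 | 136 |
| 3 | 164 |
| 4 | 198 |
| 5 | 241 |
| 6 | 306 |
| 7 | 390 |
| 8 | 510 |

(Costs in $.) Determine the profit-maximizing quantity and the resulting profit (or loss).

x = 6; profit = $114

Tabulate TR − TC: x=0: -76; x=1: -39; x=2: 4; x=3: 46; x=4: 82; x=5: 109; x=6: 114; x=7: 100; x=8: 50.
Profit is maximized at x = 6. AVC there is 230/6 = $38.33 ≤ P, so producing beats shutting down (which would give -$76).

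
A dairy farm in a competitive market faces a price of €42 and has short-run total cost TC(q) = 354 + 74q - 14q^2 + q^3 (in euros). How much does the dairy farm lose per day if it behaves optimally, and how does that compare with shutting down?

Profit = -€226 at q = 8

AVC = 74 - 14q + q^2; min AVC = €25 at q = 7. Since P = €42 ≥ min AVC, the firm produces.
MC = 74 - 28q + 3q^2. Setting P = MC and taking the root on the rising branch gives q* = 8.
TR = 42·8 = 336. TC = 354 + 208 = 562. Profit = 336 − 562 = -€226.
That loss of €226 beats the €354 the firm would lose by shutting down; producing recovers €128 of fixed cost.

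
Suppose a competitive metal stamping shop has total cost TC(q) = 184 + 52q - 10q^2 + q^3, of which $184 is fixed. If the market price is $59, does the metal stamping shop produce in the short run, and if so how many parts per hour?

From TC, MC = TC'(q) = 52 - 20q + 3q^2 and AVC = VC/q = 52 - 10q + q^2.
AVC is minimized where dAVC/dq = -10 + 2q = 0, at q = 5; min AVC = 52 - 10·5 + 5^2 = $27.
Because $59 ≥ $27, revenue can cover variable cost; the firm operates.
Solving P = MC: -7 - 20q + 3q^2 = 0 ⇒ q = -1/3 or 7. On the upward-sloping branch, q* = 7.
Check: AVC at q = 7 is $31 ≤ P, so revenue covers variable cost.
Profit = P·q − TC = 59·7 − 401 = $12.

Produce at q = 7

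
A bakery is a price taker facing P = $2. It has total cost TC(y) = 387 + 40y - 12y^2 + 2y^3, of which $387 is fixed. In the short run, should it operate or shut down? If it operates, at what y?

From TC, MC = TC'(y) = 40 - 24y + 6y^2 and AVC = VC/y = 40 - 12y + 2y^2.
AVC hits its minimum where MC = AVC, at y = 3, giving min AVC = 40 - 12·3 + 2·3^2 = $22.
With P < min AVC ($2 < $22), every unit sold adds to the loss.
Best response: produce nothing and absorb the $387 fixed cost.

Shut down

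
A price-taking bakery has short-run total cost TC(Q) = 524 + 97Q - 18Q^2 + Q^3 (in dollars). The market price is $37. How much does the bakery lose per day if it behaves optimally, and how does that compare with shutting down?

Profit = -$324 at Q = 10

AVC = 97 - 18Q + Q^2; min AVC = $16 at Q = 9. Since P = $37 ≥ min AVC, the firm produces.
With MC = 97 - 36Q + 3Q^2, P = MC on the upward-sloping part at Q* = 10.
TR = 37·10 = 370. TC = 524 + 170 = 694. Profit = 370 − 694 = -$324.
That loss of $324 beats the $524 the firm would lose by shutting down; producing recovers $200 of fixed cost.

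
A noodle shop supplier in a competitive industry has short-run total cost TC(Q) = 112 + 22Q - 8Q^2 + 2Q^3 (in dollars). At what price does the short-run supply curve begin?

$14 per unit

The firm shuts down when price falls below the minimum of average variable cost. AVC = VC/Q = 22 - 8Q + 2Q^2.
dAVC/dQ = -8 + 4Q = 0 gives Q = 2. min AVC = 22 - 8·2 + 2·2^2 = 14.
The firm shuts down for any P below $14.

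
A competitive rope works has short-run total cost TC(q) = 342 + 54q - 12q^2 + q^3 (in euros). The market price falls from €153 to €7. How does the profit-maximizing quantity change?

AVC = 54 - 12q + q^2, minimized at q = 6 where min AVC = €18. MC = 54 - 24q + 3q^2.
With P = €153 above the shutdown price, P = MC gives q = 11.
At P = €7 < min AVC = €18, price no longer covers variable cost at any output, so the firm shuts down: q = 0.

Output falls from 11 to 0 (the firm shuts down)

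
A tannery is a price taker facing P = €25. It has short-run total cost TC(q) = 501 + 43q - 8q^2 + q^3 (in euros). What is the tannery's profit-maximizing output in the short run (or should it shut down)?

Shut down

Variable cost is VC = 43q - 8q^2 + q^3, so AVC = VC/q = 43 - 8q + q^2 and MC = dTC/dq = 43 - 16q + 3q^2.
AVC is minimized where dAVC/dq = -8 + 2q = 0, at q = 4; min AVC = 43 - 8·4 + 4^2 = €27.
With P < min AVC (€25 < €27), every unit sold adds to the loss.
Shutting down limits the loss to fixed cost, €501.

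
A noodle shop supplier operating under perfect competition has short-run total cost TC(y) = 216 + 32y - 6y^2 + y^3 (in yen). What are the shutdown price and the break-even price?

Shutdown price = min AVC. AVC = 32 - 6y + y^2, with vertex at y = 3 and minimum ¥23.
ATC = 216/y + 32 - 6y + y^2. Setting dATC/dy = −216/y^2 − 6 + 2y = 0 gives y = 6 (since 2·6^3 − 6·6^2 = 216).
min ATC = 216/6 + 32 − 6·6 + 6^2 = ¥68. That is the break-even price.
For ¥23 ≤ P < ¥68 the firm produces at a loss; below ¥23 it shuts down.

Shutdown price = ¥23; break-even price = ¥68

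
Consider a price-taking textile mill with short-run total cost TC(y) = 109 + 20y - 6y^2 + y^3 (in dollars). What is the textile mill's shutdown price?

$11 per unit

The firm shuts down when price falls below the minimum of average variable cost. AVC = VC/y = 20 - 6y + y^2.
At the minimum of AVC, MC = AVC. MC = 20 - 12y + 3y^2; setting MC = AVC gives 2y^2 - 6y = 0, so y = 3. min AVC = 11.
The firm shuts down for any P below $11.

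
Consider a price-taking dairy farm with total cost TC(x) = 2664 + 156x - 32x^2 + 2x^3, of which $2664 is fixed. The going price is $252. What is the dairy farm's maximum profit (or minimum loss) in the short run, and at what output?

AVC = 156 - 32x + 2x^2 has its minimum $28 at x = 8; price $252 clears that bar, so the firm operates.
With MC = 156 - 64x + 6x^2, P = MC on the upward-sloping part at x* = 12.
TR = 252·12 = 3024. TC = 2664 + 720 = 3384. Profit = 3024 − 3384 = -$360.
By producing, the firm covers all variable cost plus $2304 of fixed cost; shutting down would lose the full $2664.

Profit = -$360 at x = 12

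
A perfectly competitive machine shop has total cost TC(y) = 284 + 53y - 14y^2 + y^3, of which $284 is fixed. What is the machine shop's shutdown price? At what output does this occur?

The firm shuts down when price falls below the minimum of average variable cost. AVC = VC/y = 53 - 14y + y^2.
dAVC/dy = -14 + 2y = 0 gives y = 7. min AVC = 53 - 14·7 + 7^2 = 4.
So the shutdown price is $4.

$4 per unit, at y = 7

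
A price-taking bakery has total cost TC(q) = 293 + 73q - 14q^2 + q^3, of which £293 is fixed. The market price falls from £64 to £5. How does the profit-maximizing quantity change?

Output falls from 9 to 0 (the firm shuts down)

MC = 73 - 28q + 3q^2; the shutdown threshold is min AVC = £24 (at q = 7).
With P = £64 above the shutdown price, P = MC gives q = 9.
At P = £5 < min AVC = £24, price no longer covers variable cost at any output, so the firm shuts down: q = 0.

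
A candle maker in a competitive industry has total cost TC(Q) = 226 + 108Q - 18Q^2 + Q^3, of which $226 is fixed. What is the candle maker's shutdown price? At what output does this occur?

$27 per unit, at Q = 9

The firm shuts down when price falls below the minimum of average variable cost. AVC = VC/Q = 108 - 18Q + Q^2.
At the minimum of AVC, MC = AVC. MC = 108 - 36Q + 3Q^2; setting MC = AVC gives 2Q^2 - 18Q = 0, so Q = 9. min AVC = 27.
For P < $27 the firm produces nothing.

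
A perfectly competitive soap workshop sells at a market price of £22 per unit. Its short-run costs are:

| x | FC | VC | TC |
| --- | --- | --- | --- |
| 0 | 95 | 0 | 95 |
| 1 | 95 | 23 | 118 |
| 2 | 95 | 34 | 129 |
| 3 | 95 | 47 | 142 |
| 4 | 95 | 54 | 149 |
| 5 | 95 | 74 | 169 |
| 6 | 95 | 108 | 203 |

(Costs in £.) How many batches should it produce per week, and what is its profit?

Profit at each row (π = 22x − TC): x=0: -95; x=1: -96; x=2: -85; x=3: -76; x=4: -61; x=5: -59; x=6: -71.
Profit is maximized at x = 5. AVC there is 74/5 = £14.80 ≤ P, so producing beats shutting down (which would give -£95).

x = 5; profit = -£59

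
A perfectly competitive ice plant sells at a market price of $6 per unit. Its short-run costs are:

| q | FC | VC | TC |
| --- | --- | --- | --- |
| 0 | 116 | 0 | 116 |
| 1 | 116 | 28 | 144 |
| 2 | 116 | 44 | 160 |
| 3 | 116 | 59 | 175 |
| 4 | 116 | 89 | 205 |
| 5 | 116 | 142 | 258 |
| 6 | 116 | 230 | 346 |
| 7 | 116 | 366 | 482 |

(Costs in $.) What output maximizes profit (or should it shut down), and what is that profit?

q = 0 (shut down); profit = -$116

Tabulate TR − TC: q=0: -116; q=1: -138; q=2: -148; q=3: -157; q=4: -181; q=5: -228; q=6: -310; q=7: -440.
Profit is highest at q = 0. Equivalently, the lowest AVC in the table is 59/3 ≈ $19.67 at q = 3, and P = $6 falls below it — price never covers variable cost, so the firm shuts down and loses only its fixed cost.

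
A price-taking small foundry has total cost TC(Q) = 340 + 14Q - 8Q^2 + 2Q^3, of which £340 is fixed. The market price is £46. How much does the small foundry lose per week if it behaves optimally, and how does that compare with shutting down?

AVC = 14 - 8Q + 2Q^2; min AVC = £6 at Q = 2. Since P = £46 ≥ min AVC, the firm produces.
With MC = 14 - 16Q + 6Q^2, P = MC on the upward-sloping part at Q* = 4.
TR = 46·4 = 184. TC = 340 + 56 = 396. Profit = 184 − 396 = -£212.
By producing, the firm covers all variable cost plus £128 of fixed cost; shutting down would lose the full £340.

Profit = -£212 at Q = 4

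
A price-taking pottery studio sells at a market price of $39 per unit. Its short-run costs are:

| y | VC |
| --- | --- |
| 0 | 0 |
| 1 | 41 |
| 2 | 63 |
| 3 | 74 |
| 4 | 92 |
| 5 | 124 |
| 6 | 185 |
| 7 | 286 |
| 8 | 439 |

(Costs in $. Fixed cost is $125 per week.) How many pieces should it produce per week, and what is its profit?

y = 5; profit = -$54

Profit at each row (π = 39y − TC): y=0: -125; y=1: -127; y=2: -110; y=3: -82; y=4: -61; y=5: -54; y=6: -76; y=7: -138; y=8: -252.
Profit is maximized at y = 5. AVC there is 124/5 = $24.80 ≤ P, so producing beats shutting down (which would give -$125).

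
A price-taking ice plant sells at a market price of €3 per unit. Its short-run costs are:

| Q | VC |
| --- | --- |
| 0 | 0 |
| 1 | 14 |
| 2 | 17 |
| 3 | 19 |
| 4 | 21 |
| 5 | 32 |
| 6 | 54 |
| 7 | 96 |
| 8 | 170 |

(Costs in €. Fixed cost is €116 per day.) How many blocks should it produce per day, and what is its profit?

Compute π = P·Q − TC at each output: Q=0: -116; Q=1: -127; Q=2: -127; Q=3: -126; Q=4: -125; Q=5: -133; Q=6: -152; Q=7: -191; Q=8: -262.
Profit is highest at Q = 0. Equivalently, the lowest AVC in the table is 21/4 ≈ €5.25 at Q = 4, and P = €3 falls below it — price never covers variable cost, so the firm shuts down and loses only its fixed cost.

Q = 0 (shut down); profit = -€116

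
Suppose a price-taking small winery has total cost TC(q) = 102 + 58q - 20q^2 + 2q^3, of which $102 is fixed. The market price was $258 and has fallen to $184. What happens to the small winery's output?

Output falls from 10 to 9

MC = 58 - 40q + 6q^2; the shutdown threshold is min AVC = $8 (at q = 5).
With P = $258 above the shutdown price, P = MC gives q = 10.
At P = $184 ≥ min AVC, set P = MC: q = 9. The firm stays open but cuts output.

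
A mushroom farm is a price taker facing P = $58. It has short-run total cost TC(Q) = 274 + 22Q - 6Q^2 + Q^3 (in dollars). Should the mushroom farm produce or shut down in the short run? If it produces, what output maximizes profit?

Strip out fixed cost: VC = 22Q - 6Q^2 + Q^3. Then AVC = 22 - 6Q + Q^2 and MC = 22 - 12Q + 3Q^2.
AVC hits its minimum where MC = AVC, at Q = 3, giving min AVC = 22 - 6·3 + 3^2 = $13.
Because $58 ≥ $13, revenue can cover variable cost; the firm operates.
Set P = MC: 58 = 22 - 12Q + 3Q^2 → -36 - 12Q + 3Q^2 = 0. The roots are Q = -2 and Q = 6; the profit-maximizing output is on the rising part of MC, so Q* = 6.
Check: AVC at Q = 6 is $22 ≤ P, so revenue covers variable cost.
Profit = P·Q − TC = 58·6 − 406 = -$58, a loss, but smaller than the $274 fixed cost the firm would lose by shutting down.

Produce at Q = 6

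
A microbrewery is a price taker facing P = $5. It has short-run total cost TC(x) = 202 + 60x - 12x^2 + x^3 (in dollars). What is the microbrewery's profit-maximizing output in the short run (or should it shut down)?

Shut down

Variable cost is VC = 60x - 12x^2 + x^3, so AVC = VC/x = 60 - 12x + x^2 and MC = dTC/dx = 60 - 24x + 3x^2.
The AVC parabola has its vertex at x = 12/2 = 6, where AVC = 60 - 12·6 + 6^2 = $24.
Since P = $5 < min AVC = $24, price fails to cover variable cost at any output.
Best response: produce nothing and absorb the $202 fixed cost.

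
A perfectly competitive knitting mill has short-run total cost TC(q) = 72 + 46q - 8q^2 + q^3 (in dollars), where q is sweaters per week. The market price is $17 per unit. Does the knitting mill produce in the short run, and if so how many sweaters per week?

Shut down

Variable cost is VC = 46q - 8q^2 + q^3, so AVC = VC/q = 46 - 8q + q^2 and MC = dTC/dq = 46 - 16q + 3q^2.
The AVC parabola has its vertex at q = 8/2 = 4, where AVC = 46 - 8·4 + 4^2 = $30.
With P < min AVC ($17 < $30), every unit sold adds to the loss.
Best response: produce nothing and absorb the $72 fixed cost.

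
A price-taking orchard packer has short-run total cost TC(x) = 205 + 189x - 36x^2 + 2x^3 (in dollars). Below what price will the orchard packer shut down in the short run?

Short-run supply begins at min AVC. From VC = 189x - 36x^2 + 2x^3, AVC = 189 - 36x + 2x^2.
At the minimum of AVC, MC = AVC. MC = 189 - 72x + 6x^2; setting MC = AVC gives 4x^2 - 36x = 0, so x = 9. min AVC = 27.
For P < $27 the firm produces nothing.

$27 per unit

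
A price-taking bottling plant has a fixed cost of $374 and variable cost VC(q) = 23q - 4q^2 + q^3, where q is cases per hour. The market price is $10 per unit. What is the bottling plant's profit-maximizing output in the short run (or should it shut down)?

Shut down

Strip out fixed cost: VC = 23q - 4q^2 + q^3. Then AVC = 23 - 4q + q^2 and MC = 23 - 8q + 3q^2.
AVC is minimized where dAVC/dq = -4 + 2q = 0, at q = 2; min AVC = 23 - 4·2 + 2^2 = $19.
P = $10 lies below min AVC = $19; no output level covers variable cost.
The firm minimizes its loss by shutting down and losing only its fixed cost of $374.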